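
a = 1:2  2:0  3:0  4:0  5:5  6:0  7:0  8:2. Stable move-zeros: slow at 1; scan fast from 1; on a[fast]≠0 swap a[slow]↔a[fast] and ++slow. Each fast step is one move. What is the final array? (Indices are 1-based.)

[2, 5, 2, 0, 0, 0, 0, 0]

(s=1,f=1) a[fast]=2≠0 swap→a[1]=2 → slow++,fast++
(s=2,f=2) a[fast]=0 → fast++
(s=2,f=3) a[fast]=0 → fast++
(s=2,f=4) a[fast]=0 → fast++
(s=2,f=5) a[fast]=5≠0 swap→a[2]=5 → slow++,fast++
(s=3,f=6) a[fast]=0 → fast++
(s=3,f=7) a[fast]=0 → fast++
(s=3,f=8) a[fast]=2≠0 swap→a[3]=2 → slow++,fast++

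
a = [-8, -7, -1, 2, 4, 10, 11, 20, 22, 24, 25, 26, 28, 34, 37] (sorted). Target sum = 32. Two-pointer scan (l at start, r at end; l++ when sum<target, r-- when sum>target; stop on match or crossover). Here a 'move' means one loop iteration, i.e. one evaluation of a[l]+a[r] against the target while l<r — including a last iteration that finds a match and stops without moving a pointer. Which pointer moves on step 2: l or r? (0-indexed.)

l=0 r=14: -8+37=29 <32, l++
l=1 r=14: -7+37=30 <32, l++

l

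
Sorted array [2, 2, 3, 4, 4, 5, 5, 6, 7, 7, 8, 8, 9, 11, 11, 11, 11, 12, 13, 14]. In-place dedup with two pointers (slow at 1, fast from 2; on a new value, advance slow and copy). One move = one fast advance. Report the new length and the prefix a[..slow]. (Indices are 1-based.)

(s=1,f=2) a[fast]=2=a[slow] dup → fast++
(s=1,f=3) a[fast]=3≠a[slow]=2 write a[2]=3 → slow++,fast++
(s=2,f=4) a[fast]=4≠a[slow]=3 write a[3]=4 → slow++,fast++
(s=3,f=5) a[fast]=4=a[slow] dup → fast++
(s=3,f=6) a[fast]=5≠a[slow]=4 write a[4]=5 → slow++,fast++
(s=4,f=7) a[fast]=5=a[slow] dup → fast++
(s=4,f=8) a[fast]=6≠a[slow]=5 write a[5]=6 → slow++,fast++
(s=5,f=9) a[fast]=7≠a[slow]=6 write a[6]=7 → slow++,fast++
(s=6,f=10) a[fast]=7=a[slow] dup → fast++
(s=6,f=11) a[fast]=8≠a[slow]=7 write a[7]=8 → slow++,fast++
(s=7,f=12) a[fast]=8=a[slow] dup → fast++
(s=7,f=13) a[fast]=9≠a[slow]=8 write a[8]=9 → slow++,fast++
(s=8,f=14) a[fast]=11≠a[slow]=9 write a[9]=11 → slow++,fast++
(s=9,f=15) a[fast]=11=a[slow] dup → fast++
(s=9,f=16) a[fast]=11=a[slow] dup → fast++
(s=9,f=17) a[fast]=11=a[slow] dup → fast++
(s=9,f=18) a[fast]=12≠a[slow]=11 write a[10]=12 → slow++,fast++
(s=10,f=19) a[fast]=13≠a[slow]=12 write a[11]=13 → slow++,fast++
(s=11,f=20) a[fast]=14≠a[slow]=13 write a[12]=14 → slow++,fast++

length 12; prefix = [2, 3, 4, 5, 6, 7, 8, 9, 11, 12, 13, 14]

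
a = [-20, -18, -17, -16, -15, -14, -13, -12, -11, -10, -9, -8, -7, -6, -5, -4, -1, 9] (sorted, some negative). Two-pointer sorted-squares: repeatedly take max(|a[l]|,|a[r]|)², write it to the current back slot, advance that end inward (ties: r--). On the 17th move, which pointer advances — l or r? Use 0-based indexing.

l=0 r=17: |-20|>|9| out[17]=400, l++
l=1 r=17: |-18|>|9| out[16]=324, l++
l=2 r=17: |-17|>|9| out[15]=289, l++
l=3 r=17: |-16|>|9| out[14]=256, l++
l=4 r=17: |-15|>|9| out[13]=225, l++
l=5 r=17: |-14|>|9| out[12]=196, l++
l=6 r=17: |-13|>|9| out[11]=169, l++
l=7 r=17: |-12|>|9| out[10]=144, l++
l=8 r=17: |-11|>|9| out[9]=121, l++
l=9 r=17: |-10|>|9| out[8]=100, l++
l=10 r=17: |-9|<=|9| out[7]=81, r--
l=10 r=16: |-9|>|-1| out[6]=81, l++
l=11 r=16: |-8|>|-1| out[5]=64, l++
l=12 r=16: |-7|>|-1| out[4]=49, l++
l=13 r=16: |-6|>|-1| out[3]=36, l++
l=14 r=16: |-5|>|-1| out[2]=25, l++
l=15 r=16: |-4|>|-1| out[1]=16, l++

l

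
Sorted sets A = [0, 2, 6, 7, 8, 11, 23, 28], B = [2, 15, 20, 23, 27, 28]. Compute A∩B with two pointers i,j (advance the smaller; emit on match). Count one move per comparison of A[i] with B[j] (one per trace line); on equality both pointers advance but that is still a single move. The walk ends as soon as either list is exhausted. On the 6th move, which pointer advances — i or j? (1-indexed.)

i

[i=1,j=1] 0<2 → i++
[i=2,j=1] 2==2 emit → i++,j++
[i=3,j=2] 6<15 → i++
[i=4,j=2] 7<15 → i++
[i=5,j=2] 8<15 → i++
[i=6,j=2] 11<15 → i++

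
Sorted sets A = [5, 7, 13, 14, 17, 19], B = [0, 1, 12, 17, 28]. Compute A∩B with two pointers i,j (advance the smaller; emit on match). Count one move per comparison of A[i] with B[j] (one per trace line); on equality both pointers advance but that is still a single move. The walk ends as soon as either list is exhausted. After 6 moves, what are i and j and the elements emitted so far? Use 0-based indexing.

[i=0,j=0] 5>0 → j++
[i=0,j=1] 5>1 → j++
[i=0,j=2] 5<12 → i++
[i=1,j=2] 7<12 → i++
[i=2,j=2] 13>12 → j++
[i=2,j=3] 13<17 → i++

i=3, j=3, emitted=[]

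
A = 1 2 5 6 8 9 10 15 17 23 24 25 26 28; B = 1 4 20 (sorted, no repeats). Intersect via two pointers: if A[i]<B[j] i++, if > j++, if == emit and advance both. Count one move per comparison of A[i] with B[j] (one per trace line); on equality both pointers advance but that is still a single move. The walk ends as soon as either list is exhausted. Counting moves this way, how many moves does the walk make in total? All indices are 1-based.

i=1 j=1: 1==1 emit, i++,j++
i=2 j=2: 2<4, i++
i=3 j=2: 5>4, j++
i=3 j=3: 5<20, i++
i=4 j=3: 6<20, i++
i=5 j=3: 8<20, i++
i=6 j=3: 9<20, i++
i=7 j=3: 10<20, i++
i=8 j=3: 15<20, i++
i=9 j=3: 17<20, i++
i=10 j=3: 23>20, j++

11 moves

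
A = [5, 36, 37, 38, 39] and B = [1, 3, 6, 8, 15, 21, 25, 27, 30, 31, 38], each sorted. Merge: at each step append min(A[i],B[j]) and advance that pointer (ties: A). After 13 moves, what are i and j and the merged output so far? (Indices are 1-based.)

i=4, j=11, merged so far=[1, 3, 5, 6, 8, 15, 21, 25, 27, 30, 31, 36, 37]

i=1 j=1: A[i]=5>B[j]=1 take 1, j++
i=1 j=2: A[i]=5>B[j]=3 take 3, j++
i=1 j=3: A[i]=5<=B[j]=6 take 5, i++
i=2 j=3: A[i]=36>B[j]=6 take 6, j++
i=2 j=4: A[i]=36>B[j]=8 take 8, j++
i=2 j=5: A[i]=36>B[j]=15 take 15, j++
i=2 j=6: A[i]=36>B[j]=21 take 21, j++
i=2 j=7: A[i]=36>B[j]=25 take 25, j++
i=2 j=8: A[i]=36>B[j]=27 take 27, j++
i=2 j=9: A[i]=36>B[j]=30 take 30, j++
i=2 j=10: A[i]=36>B[j]=31 take 31, j++
i=2 j=11: A[i]=36<=B[j]=38 take 36, i++
i=3 j=11: A[i]=37<=B[j]=38 take 37, i++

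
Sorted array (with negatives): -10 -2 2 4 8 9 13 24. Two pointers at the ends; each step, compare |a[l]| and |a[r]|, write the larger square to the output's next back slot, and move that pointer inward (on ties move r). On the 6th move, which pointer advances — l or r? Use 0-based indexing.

[0,7] |-10|<=|24| out[7]=576 → r--
[0,6] |-10|<=|13| out[6]=169 → r--
[0,5] |-10|>|9| out[5]=100 → l++
[1,5] |-2|<=|9| out[4]=81 → r--
[1,4] |-2|<=|8| out[3]=64 → r--
[1,3] |-2|<=|4| out[2]=16 → r--

r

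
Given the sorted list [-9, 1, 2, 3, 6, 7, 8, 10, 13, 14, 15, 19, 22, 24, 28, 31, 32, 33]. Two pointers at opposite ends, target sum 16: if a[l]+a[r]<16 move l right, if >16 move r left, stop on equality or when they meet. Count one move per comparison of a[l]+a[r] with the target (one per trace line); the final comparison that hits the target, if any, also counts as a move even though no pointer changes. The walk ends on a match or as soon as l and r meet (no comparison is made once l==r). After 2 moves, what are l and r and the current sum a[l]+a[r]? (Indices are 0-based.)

l=0, r=15, sum=22

[0,17] -9+33=24 >16 → r--
[0,16] -9+32=23 >16 → r--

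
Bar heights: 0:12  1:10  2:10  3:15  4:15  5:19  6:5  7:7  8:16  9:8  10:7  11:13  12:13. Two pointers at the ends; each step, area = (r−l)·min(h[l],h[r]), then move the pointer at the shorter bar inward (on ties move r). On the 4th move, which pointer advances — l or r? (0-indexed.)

r

l=0 r=12: min(12,13)*12=144 best=144 *, l++
l=1 r=12: min(10,13)*11=110 best=144, l++
l=2 r=12: min(10,13)*10=100 best=144, l++
l=3 r=12: min(15,13)*9=117 best=144, r--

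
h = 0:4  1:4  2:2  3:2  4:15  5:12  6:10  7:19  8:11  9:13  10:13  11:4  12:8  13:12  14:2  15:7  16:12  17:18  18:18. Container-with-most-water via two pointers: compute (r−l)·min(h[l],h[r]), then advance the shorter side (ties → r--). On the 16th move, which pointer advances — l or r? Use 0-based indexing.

r

l=0 r=18: min(4,18)*18=72 best=72 *, l++
l=1 r=18: min(4,18)*17=68 best=72, l++
l=2 r=18: min(2,18)*16=32 best=72, l++
l=3 r=18: min(2,18)*15=30 best=72, l++
l=4 r=18: min(15,18)*14=210 best=210 *, l++
l=5 r=18: min(12,18)*13=156 best=210, l++
l=6 r=18: min(10,18)*12=120 best=210, l++
l=7 r=18: min(19,18)*11=198 best=210, r--
l=7 r=17: min(19,18)*10=180 best=210, r--
l=7 r=16: min(19,12)*9=108 best=210, r--
l=7 r=15: min(19,7)*8=56 best=210, r--
l=7 r=14: min(19,2)*7=14 best=210, r--
l=7 r=13: min(19,12)*6=72 best=210, r--
l=7 r=12: min(19,8)*5=40 best=210, r--
l=7 r=11: min(19,4)*4=16 best=210, r--
l=7 r=10: min(19,13)*3=39 best=210, r--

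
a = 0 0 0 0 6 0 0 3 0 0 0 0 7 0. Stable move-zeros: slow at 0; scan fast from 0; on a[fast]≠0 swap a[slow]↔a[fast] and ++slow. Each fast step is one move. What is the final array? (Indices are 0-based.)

slow=0 fast=0: a[fast]=0, fast++
slow=0 fast=1: a[fast]=0, fast++
slow=0 fast=2: a[fast]=0, fast++
slow=0 fast=3: a[fast]=0, fast++
slow=0 fast=4: a[fast]=6≠0 swap→a[0]=6, slow++,fast++
slow=1 fast=5: a[fast]=0, fast++
slow=1 fast=6: a[fast]=0, fast++
slow=1 fast=7: a[fast]=3≠0 swap→a[1]=3, slow++,fast++
slow=2 fast=8: a[fast]=0, fast++
slow=2 fast=9: a[fast]=0, fast++
slow=2 fast=10: a[fast]=0, fast++
slow=2 fast=11: a[fast]=0, fast++
slow=2 fast=12: a[fast]=7≠0 swap→a[2]=7, slow++,fast++
slow=3 fast=13: a[fast]=0, fast++

[6, 3, 7, 0, 0, 0, 0, 0, 0, 0, 0, 0, 0, 0]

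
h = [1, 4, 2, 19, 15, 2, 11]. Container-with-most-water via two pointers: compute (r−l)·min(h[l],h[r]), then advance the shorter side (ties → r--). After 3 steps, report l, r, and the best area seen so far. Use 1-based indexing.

[1,7] min(1,11)*6=6 best=6 * → l++
[2,7] min(4,11)*5=20 best=20 * → l++
[3,7] min(2,11)*4=8 best=20 → l++

l=4, r=7, best area=20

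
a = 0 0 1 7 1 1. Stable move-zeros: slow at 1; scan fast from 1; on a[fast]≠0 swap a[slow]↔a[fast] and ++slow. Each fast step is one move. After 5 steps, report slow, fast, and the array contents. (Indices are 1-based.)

slow=4, fast=6, a=[1, 7, 1, 0, 0, 1]

(s=1,f=1) a[fast]=0 → fast++
(s=1,f=2) a[fast]=0 → fast++
(s=1,f=3) a[fast]=1≠0 swap→a[1]=1 → slow++,fast++
(s=2,f=4) a[fast]=7≠0 swap→a[2]=7 → slow++,fast++
(s=3,f=5) a[fast]=1≠0 swap→a[3]=1 → slow++,fast++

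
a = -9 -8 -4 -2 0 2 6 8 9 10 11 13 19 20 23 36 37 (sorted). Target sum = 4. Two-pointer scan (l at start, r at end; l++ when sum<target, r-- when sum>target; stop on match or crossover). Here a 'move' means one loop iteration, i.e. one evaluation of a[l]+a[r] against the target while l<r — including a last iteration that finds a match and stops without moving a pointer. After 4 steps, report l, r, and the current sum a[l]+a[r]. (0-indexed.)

[0,16] -9+37=28 >4 → r--
[0,15] -9+36=27 >4 → r--
[0,14] -9+23=14 >4 → r--
[0,13] -9+20=11 >4 → r--

l=0, r=12, sum=10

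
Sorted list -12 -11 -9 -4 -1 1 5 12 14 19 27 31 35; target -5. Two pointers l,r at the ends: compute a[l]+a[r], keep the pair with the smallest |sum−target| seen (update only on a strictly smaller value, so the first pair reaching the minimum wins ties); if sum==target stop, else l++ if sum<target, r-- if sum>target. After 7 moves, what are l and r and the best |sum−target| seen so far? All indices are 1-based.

l=2, r=7, best |Δ|=2

[1,13] -12+35=23 d=28 * → r--
[1,12] -12+31=19 d=24 * → r--
[1,11] -12+27=15 d=20 * → r--
[1,10] -12+19=7 d=12 * → r--
[1,9] -12+14=2 d=7 * → r--
[1,8] -12+12=0 d=5 * → r--
[1,7] -12+5=-7 d=2 * → l++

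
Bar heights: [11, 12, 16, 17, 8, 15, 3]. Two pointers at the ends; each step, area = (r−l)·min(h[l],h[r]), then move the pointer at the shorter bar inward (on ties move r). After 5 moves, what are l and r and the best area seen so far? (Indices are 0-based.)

[0,6] min(11,3)*6=18 best=18 * → r--
[0,5] min(11,15)*5=55 best=55 * → l++
[1,5] min(12,15)*4=48 best=55 → l++
[2,5] min(16,15)*3=45 best=55 → r--
[2,4] min(16,8)*2=16 best=55 → r--

l=2, r=3, best area=55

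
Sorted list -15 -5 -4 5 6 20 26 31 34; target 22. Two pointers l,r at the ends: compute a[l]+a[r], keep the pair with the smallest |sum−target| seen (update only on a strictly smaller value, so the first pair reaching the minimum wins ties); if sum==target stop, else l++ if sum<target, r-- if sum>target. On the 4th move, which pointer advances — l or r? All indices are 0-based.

[0,8] -15+34=19 d=3 * → l++
[1,8] -5+34=29 d=7 → r--
[1,7] -5+31=26 d=4 → r--
[1,6] -5+26=21 d=1 * → l++

l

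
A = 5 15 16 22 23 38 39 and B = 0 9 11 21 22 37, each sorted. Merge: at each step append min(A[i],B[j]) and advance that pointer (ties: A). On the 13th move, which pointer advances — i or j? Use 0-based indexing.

i

[i=0,j=0] A[i]=5>B[j]=0 take 0 → j++
[i=0,j=1] A[i]=5<=B[j]=9 take 5 → i++
[i=1,j=1] A[i]=15>B[j]=9 take 9 → j++
[i=1,j=2] A[i]=15>B[j]=11 take 11 → j++
[i=1,j=3] A[i]=15<=B[j]=21 take 15 → i++
[i=2,j=3] A[i]=16<=B[j]=21 take 16 → i++
[i=3,j=3] A[i]=22>B[j]=21 take 21 → j++
[i=3,j=4] A[i]=22<=B[j]=22 take 22 → i++
[i=4,j=4] A[i]=23>B[j]=22 take 22 → j++
[i=4,j=5] A[i]=23<=B[j]=37 take 23 → i++
[i=5,j=5] A[i]=38>B[j]=37 take 37 → j++
[i=5,j=6] B done, take A[i]=38 → i++
[i=6,j=6] B done, take A[i]=39 → i++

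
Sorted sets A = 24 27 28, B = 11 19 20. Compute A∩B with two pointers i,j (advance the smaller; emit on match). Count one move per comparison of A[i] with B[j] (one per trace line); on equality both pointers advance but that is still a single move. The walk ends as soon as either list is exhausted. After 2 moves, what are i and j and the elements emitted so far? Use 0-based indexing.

i=0 j=0: 24>11, j++
i=0 j=1: 24>19, j++

i=0, j=2, emitted=[]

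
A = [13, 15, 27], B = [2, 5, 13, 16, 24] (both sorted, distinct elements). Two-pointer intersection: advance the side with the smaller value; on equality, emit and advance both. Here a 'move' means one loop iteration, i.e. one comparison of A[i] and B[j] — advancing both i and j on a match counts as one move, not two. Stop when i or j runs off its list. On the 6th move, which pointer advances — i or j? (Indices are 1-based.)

j

i=1 j=1: 13>2, j++
i=1 j=2: 13>5, j++
i=1 j=3: 13==13 emit, i++,j++
i=2 j=4: 15<16, i++
i=3 j=4: 27>16, j++
i=3 j=5: 27>24, j++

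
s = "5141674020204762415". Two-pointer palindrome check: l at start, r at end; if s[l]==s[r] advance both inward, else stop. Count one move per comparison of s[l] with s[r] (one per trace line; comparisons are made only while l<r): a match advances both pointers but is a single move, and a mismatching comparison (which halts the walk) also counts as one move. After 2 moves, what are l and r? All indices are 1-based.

[1,19] '5'=='5' → l++,r--
[2,18] '1'=='1' → l++,r--

l=3, r=17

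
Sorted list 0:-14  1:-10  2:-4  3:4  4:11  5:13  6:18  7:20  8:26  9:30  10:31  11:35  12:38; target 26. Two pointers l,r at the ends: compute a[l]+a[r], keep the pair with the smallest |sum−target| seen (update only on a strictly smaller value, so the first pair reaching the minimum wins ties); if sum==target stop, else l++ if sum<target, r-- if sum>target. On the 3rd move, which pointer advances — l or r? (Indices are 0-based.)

[0,12] -14+38=24 d=2 * → l++
[1,12] -10+38=28 d=2 → r--
[1,11] -10+35=25 d=1 * → l++

l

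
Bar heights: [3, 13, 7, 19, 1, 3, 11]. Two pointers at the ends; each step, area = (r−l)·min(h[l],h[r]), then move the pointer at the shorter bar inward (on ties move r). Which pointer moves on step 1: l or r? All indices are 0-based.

l=0 r=6: min(3,11)*6=18 best=18 *, l++

l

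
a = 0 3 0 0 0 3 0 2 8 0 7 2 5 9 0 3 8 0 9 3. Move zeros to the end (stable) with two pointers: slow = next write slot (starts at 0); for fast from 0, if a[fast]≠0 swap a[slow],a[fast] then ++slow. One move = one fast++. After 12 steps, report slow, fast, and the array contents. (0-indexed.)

slow=0 fast=0: a[fast]=0, fast++
slow=0 fast=1: a[fast]=3≠0 swap→a[0]=3, slow++,fast++
slow=1 fast=2: a[fast]=0, fast++
slow=1 fast=3: a[fast]=0, fast++
slow=1 fast=4: a[fast]=0, fast++
slow=1 fast=5: a[fast]=3≠0 swap→a[1]=3, slow++,fast++
slow=2 fast=6: a[fast]=0, fast++
slow=2 fast=7: a[fast]=2≠0 swap→a[2]=2, slow++,fast++
slow=3 fast=8: a[fast]=8≠0 swap→a[3]=8, slow++,fast++
slow=4 fast=9: a[fast]=0, fast++
slow=4 fast=10: a[fast]=7≠0 swap→a[4]=7, slow++,fast++
slow=5 fast=11: a[fast]=2≠0 swap→a[5]=2, slow++,fast++

slow=6, fast=12, a=[3, 3, 2, 8, 7, 2, 0, 0, 0, 0, 0, 0, 5, 9, 0, 3, 8, 0, 9, 3]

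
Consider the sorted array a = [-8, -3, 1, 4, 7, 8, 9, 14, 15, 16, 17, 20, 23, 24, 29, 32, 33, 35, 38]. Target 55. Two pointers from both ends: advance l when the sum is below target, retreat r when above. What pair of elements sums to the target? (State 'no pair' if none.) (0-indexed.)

l=0 r=18: -8+38=30 <55, l++
l=1 r=18: -3+38=35 <55, l++
l=2 r=18: 1+38=39 <55, l++
l=3 r=18: 4+38=42 <55, l++
l=4 r=18: 7+38=45 <55, l++
l=5 r=18: 8+38=46 <55, l++
l=6 r=18: 9+38=47 <55, l++
l=7 r=18: 14+38=52 <55, l++
l=8 r=18: 15+38=53 <55, l++
l=9 r=18: 16+38=54 <55, l++
l=10 r=18: 17+38=55, found

(17, 38)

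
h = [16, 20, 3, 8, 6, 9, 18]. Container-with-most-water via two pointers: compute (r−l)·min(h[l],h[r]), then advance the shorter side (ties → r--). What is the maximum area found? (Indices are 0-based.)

l=0 r=6: min(16,18)*6=96 best=96 *, l++
l=1 r=6: min(20,18)*5=90 best=96, r--
l=1 r=5: min(20,9)*4=36 best=96, r--
l=1 r=4: min(20,6)*3=18 best=96, r--
l=1 r=3: min(20,8)*2=16 best=96, r--
l=1 r=2: min(20,3)*1=3 best=96, r--

max area = 96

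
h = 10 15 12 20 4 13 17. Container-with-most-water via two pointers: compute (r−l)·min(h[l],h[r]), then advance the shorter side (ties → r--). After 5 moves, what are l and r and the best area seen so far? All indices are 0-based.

[0,6] min(10,17)*6=60 best=60 * → l++
[1,6] min(15,17)*5=75 best=75 * → l++
[2,6] min(12,17)*4=48 best=75 → l++
[3,6] min(20,17)*3=51 best=75 → r--
[3,5] min(20,13)*2=26 best=75 → r--

l=3, r=4, best area=75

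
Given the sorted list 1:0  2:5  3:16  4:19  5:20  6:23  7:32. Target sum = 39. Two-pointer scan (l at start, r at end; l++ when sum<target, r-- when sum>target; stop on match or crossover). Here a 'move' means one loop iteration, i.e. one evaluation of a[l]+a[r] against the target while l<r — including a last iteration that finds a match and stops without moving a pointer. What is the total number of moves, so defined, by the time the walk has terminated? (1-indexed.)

4 moves

[1,7] 0+32=32 <39 → l++
[2,7] 5+32=37 <39 → l++
[3,7] 16+32=48 >39 → r--
[3,6] 16+23=39 → found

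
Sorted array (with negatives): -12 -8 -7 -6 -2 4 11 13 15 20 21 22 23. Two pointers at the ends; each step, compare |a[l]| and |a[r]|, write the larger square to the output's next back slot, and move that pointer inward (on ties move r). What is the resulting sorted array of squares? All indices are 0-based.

[0,12] |-12|<=|23| out[12]=529 → r--
[0,11] |-12|<=|22| out[11]=484 → r--
[0,10] |-12|<=|21| out[10]=441 → r--
[0,9] |-12|<=|20| out[9]=400 → r--
[0,8] |-12|<=|15| out[8]=225 → r--
[0,7] |-12|<=|13| out[7]=169 → r--
[0,6] |-12|>|11| out[6]=144 → l++
[1,6] |-8|<=|11| out[5]=121 → r--
[1,5] |-8|>|4| out[4]=64 → l++
[2,5] |-7|>|4| out[3]=49 → l++
[3,5] |-6|>|4| out[2]=36 → l++
[4,5] |-2|<=|4| out[1]=16 → r--
[4,4] |-2|<=|-2| out[0]=4 → r--

[4, 16, 36, 49, 64, 121, 144, 169, 225, 400, 441, 484, 529]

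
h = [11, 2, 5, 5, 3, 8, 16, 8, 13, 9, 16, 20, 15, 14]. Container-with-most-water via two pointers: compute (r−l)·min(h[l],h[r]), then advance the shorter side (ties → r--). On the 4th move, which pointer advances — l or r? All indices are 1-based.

[1,14] min(11,14)*13=143 best=143 * → l++
[2,14] min(2,14)*12=24 best=143 → l++
[3,14] min(5,14)*11=55 best=143 → l++
[4,14] min(5,14)*10=50 best=143 → l++

l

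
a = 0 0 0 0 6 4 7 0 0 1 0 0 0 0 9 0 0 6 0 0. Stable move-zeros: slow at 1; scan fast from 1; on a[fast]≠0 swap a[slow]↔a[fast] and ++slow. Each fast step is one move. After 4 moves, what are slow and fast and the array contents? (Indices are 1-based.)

(s=1,f=1) a[fast]=0 → fast++
(s=1,f=2) a[fast]=0 → fast++
(s=1,f=3) a[fast]=0 → fast++
(s=1,f=4) a[fast]=0 → fast++

slow=1, fast=5, a=[0, 0, 0, 0, 6, 4, 7, 0, 0, 1, 0, 0, 0, 0, 9, 0, 0, 6, 0, 0]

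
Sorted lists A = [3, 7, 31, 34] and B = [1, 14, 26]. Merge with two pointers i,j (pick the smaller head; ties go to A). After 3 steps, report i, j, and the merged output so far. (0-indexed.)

i=2, j=1, merged so far=[1, 3, 7]

[i=0,j=0] A[i]=3>B[j]=1 take 1 → j++
[i=0,j=1] A[i]=3<=B[j]=14 take 3 → i++
[i=1,j=1] A[i]=7<=B[j]=14 take 7 → i++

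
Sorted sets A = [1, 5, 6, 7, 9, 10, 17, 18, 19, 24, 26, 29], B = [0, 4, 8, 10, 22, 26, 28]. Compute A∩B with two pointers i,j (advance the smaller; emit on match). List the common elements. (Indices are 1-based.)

intersection = [10, 26]

[i=1,j=1] 1>0 → j++
[i=1,j=2] 1<4 → i++
[i=2,j=2] 5>4 → j++
[i=2,j=3] 5<8 → i++
[i=3,j=3] 6<8 → i++
[i=4,j=3] 7<8 → i++
[i=5,j=3] 9>8 → j++
[i=5,j=4] 9<10 → i++
[i=6,j=4] 10==10 emit → i++,j++
[i=7,j=5] 17<22 → i++
[i=8,j=5] 18<22 → i++
[i=9,j=5] 19<22 → i++
[i=10,j=5] 24>22 → j++
[i=10,j=6] 24<26 → i++
[i=11,j=6] 26==26 emit → i++,j++
[i=12,j=7] 29>28 → j++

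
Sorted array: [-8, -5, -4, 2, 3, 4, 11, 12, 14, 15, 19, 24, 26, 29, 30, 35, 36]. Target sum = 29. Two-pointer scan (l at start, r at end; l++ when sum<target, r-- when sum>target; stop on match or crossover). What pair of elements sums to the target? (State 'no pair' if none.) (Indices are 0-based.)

(3, 26)

l=0 r=16: -8+36=28 <29, l++
l=1 r=16: -5+36=31 >29, r--
l=1 r=15: -5+35=30 >29, r--
l=1 r=14: -5+30=25 <29, l++
l=2 r=14: -4+30=26 <29, l++
l=3 r=14: 2+30=32 >29, r--
l=3 r=13: 2+29=31 >29, r--
l=3 r=12: 2+26=28 <29, l++
l=4 r=12: 3+26=29, found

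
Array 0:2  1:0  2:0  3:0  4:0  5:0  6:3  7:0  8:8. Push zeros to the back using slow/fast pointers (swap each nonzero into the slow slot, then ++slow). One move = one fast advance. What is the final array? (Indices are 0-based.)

slow=0 fast=0: a[fast]=2≠0 swap→a[0]=2, slow++,fast++
slow=1 fast=1: a[fast]=0, fast++
slow=1 fast=2: a[fast]=0, fast++
slow=1 fast=3: a[fast]=0, fast++
slow=1 fast=4: a[fast]=0, fast++
slow=1 fast=5: a[fast]=0, fast++
slow=1 fast=6: a[fast]=3≠0 swap→a[1]=3, slow++,fast++
slow=2 fast=7: a[fast]=0, fast++
slow=2 fast=8: a[fast]=8≠0 swap→a[2]=8, slow++,fast++

[2, 3, 8, 0, 0, 0, 0, 0, 0]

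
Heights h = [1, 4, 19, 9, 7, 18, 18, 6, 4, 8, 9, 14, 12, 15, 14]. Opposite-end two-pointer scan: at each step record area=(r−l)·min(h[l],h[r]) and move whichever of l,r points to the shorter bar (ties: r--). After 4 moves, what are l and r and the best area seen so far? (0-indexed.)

l=0 r=14: min(1,14)*14=14 best=14 *, l++
l=1 r=14: min(4,14)*13=52 best=52 *, l++
l=2 r=14: min(19,14)*12=168 best=168 *, r--
l=2 r=13: min(19,15)*11=165 best=168, r--

l=2, r=12, best area=168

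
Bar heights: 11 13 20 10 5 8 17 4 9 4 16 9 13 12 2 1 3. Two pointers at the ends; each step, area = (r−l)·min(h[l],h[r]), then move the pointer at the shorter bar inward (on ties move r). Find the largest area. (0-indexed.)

[0,16] min(11,3)*16=48 best=48 * → r--
[0,15] min(11,1)*15=15 best=48 → r--
[0,14] min(11,2)*14=28 best=48 → r--
[0,13] min(11,12)*13=143 best=143 * → l++
[1,13] min(13,12)*12=144 best=144 * → r--
[1,12] min(13,13)*11=143 best=144 → r--
[1,11] min(13,9)*10=90 best=144 → r--
[1,10] min(13,16)*9=117 best=144 → l++
[2,10] min(20,16)*8=128 best=144 → r--
[2,9] min(20,4)*7=28 best=144 → r--
[2,8] min(20,9)*6=54 best=144 → r--
[2,7] min(20,4)*5=20 best=144 → r--
[2,6] min(20,17)*4=68 best=144 → r--
[2,5] min(20,8)*3=24 best=144 → r--
[2,4] min(20,5)*2=10 best=144 → r--
[2,3] min(20,10)*1=10 best=144 → r--

max area = 144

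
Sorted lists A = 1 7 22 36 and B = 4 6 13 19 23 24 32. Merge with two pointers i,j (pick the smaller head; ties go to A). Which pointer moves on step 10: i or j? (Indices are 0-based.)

i=0 j=0: A[i]=1<=B[j]=4 take 1, i++
i=1 j=0: A[i]=7>B[j]=4 take 4, j++
i=1 j=1: A[i]=7>B[j]=6 take 6, j++
i=1 j=2: A[i]=7<=B[j]=13 take 7, i++
i=2 j=2: A[i]=22>B[j]=13 take 13, j++
i=2 j=3: A[i]=22>B[j]=19 take 19, j++
i=2 j=4: A[i]=22<=B[j]=23 take 22, i++
i=3 j=4: A[i]=36>B[j]=23 take 23, j++
i=3 j=5: A[i]=36>B[j]=24 take 24, j++
i=3 j=6: A[i]=36>B[j]=32 take 32, j++

j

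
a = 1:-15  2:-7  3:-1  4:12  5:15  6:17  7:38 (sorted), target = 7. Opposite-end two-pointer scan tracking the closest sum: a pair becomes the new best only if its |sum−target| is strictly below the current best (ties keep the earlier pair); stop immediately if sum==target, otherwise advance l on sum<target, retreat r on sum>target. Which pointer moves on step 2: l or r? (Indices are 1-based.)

l=1 r=7: -15+38=23 d=16 *, r--
l=1 r=6: -15+17=2 d=5 *, l++

l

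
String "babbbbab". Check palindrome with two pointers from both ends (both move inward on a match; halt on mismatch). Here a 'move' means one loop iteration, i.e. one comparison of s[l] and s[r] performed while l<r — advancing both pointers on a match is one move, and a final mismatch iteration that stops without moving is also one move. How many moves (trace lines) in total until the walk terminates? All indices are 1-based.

4 moves

l=1 r=8: 'b'=='b', l++,r--
l=2 r=7: 'a'=='a', l++,r--
l=3 r=6: 'b'=='b', l++,r--
l=4 r=5: 'b'=='b', l++,r--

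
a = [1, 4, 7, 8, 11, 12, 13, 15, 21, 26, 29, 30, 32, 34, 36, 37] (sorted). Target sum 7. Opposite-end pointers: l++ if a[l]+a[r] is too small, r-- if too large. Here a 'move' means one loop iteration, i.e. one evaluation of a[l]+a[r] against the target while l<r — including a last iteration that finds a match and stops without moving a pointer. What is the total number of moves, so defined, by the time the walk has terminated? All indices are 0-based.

l=0 r=15: 1+37=38 >7, r--
l=0 r=14: 1+36=37 >7, r--
l=0 r=13: 1+34=35 >7, r--
l=0 r=12: 1+32=33 >7, r--
l=0 r=11: 1+30=31 >7, r--
l=0 r=10: 1+29=30 >7, r--
l=0 r=9: 1+26=27 >7, r--
l=0 r=8: 1+21=22 >7, r--
l=0 r=7: 1+15=16 >7, r--
l=0 r=6: 1+13=14 >7, r--
l=0 r=5: 1+12=13 >7, r--
l=0 r=4: 1+11=12 >7, r--
l=0 r=3: 1+8=9 >7, r--
l=0 r=2: 1+7=8 >7, r--
l=0 r=1: 1+4=5 <7, l++

15 moves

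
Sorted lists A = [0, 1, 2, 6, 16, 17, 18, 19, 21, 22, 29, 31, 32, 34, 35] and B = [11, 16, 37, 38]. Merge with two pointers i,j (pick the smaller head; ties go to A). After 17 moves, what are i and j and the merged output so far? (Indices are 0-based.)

[i=0,j=0] A[i]=0<=B[j]=11 take 0 → i++
[i=1,j=0] A[i]=1<=B[j]=11 take 1 → i++
[i=2,j=0] A[i]=2<=B[j]=11 take 2 → i++
[i=3,j=0] A[i]=6<=B[j]=11 take 6 → i++
[i=4,j=0] A[i]=16>B[j]=11 take 11 → j++
[i=4,j=1] A[i]=16<=B[j]=16 take 16 → i++
[i=5,j=1] A[i]=17>B[j]=16 take 16 → j++
[i=5,j=2] A[i]=17<=B[j]=37 take 17 → i++
[i=6,j=2] A[i]=18<=B[j]=37 take 18 → i++
[i=7,j=2] A[i]=19<=B[j]=37 take 19 → i++
[i=8,j=2] A[i]=21<=B[j]=37 take 21 → i++
[i=9,j=2] A[i]=22<=B[j]=37 take 22 → i++
[i=10,j=2] A[i]=29<=B[j]=37 take 29 → i++
[i=11,j=2] A[i]=31<=B[j]=37 take 31 → i++
[i=12,j=2] A[i]=32<=B[j]=37 take 32 → i++
[i=13,j=2] A[i]=34<=B[j]=37 take 34 → i++
[i=14,j=2] A[i]=35<=B[j]=37 take 35 → i++

i=15, j=2, merged so far=[0, 1, 2, 6, 11, 16, 16, 17, 18, 19, 21, 22, 29, 31, 32, 34, 35]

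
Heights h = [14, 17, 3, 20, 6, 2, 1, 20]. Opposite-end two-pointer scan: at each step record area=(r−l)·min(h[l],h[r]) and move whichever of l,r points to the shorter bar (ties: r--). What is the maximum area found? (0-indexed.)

l=0 r=7: min(14,20)*7=98 best=98 *, l++
l=1 r=7: min(17,20)*6=102 best=102 *, l++
l=2 r=7: min(3,20)*5=15 best=102, l++
l=3 r=7: min(20,20)*4=80 best=102, r--
l=3 r=6: min(20,1)*3=3 best=102, r--
l=3 r=5: min(20,2)*2=4 best=102, r--
l=3 r=4: min(20,6)*1=6 best=102, r--

max area = 102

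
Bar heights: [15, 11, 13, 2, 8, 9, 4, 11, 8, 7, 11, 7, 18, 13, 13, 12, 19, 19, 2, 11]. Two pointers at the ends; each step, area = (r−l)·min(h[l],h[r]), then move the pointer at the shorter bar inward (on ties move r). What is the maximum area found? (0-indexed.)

l=0 r=19: min(15,11)*19=209 best=209 *, r--
l=0 r=18: min(15,2)*18=36 best=209, r--
l=0 r=17: min(15,19)*17=255 best=255 *, l++
l=1 r=17: min(11,19)*16=176 best=255, l++
l=2 r=17: min(13,19)*15=195 best=255, l++
l=3 r=17: min(2,19)*14=28 best=255, l++
l=4 r=17: min(8,19)*13=104 best=255, l++
l=5 r=17: min(9,19)*12=108 best=255, l++
l=6 r=17: min(4,19)*11=44 best=255, l++
l=7 r=17: min(11,19)*10=110 best=255, l++
l=8 r=17: min(8,19)*9=72 best=255, l++
l=9 r=17: min(7,19)*8=56 best=255, l++
l=10 r=17: min(11,19)*7=77 best=255, l++
l=11 r=17: min(7,19)*6=42 best=255, l++
l=12 r=17: min(18,19)*5=90 best=255, l++
l=13 r=17: min(13,19)*4=52 best=255, l++
l=14 r=17: min(13,19)*3=39 best=255, l++
l=15 r=17: min(12,19)*2=24 best=255, l++
l=16 r=17: min(19,19)*1=19 best=255, r--

max area = 255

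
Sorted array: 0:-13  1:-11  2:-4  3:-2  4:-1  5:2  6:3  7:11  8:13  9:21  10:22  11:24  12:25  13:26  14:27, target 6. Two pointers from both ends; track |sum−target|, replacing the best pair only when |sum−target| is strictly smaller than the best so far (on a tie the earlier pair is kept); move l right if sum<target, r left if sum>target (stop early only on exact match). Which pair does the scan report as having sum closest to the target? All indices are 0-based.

pair (-4, 11) with sum 7 (|Δ|=1)

l=0 r=14: -13+27=14 d=8 *, r--
l=0 r=13: -13+26=13 d=7 *, r--
l=0 r=12: -13+25=12 d=6 *, r--
l=0 r=11: -13+24=11 d=5 *, r--
l=0 r=10: -13+22=9 d=3 *, r--
l=0 r=9: -13+21=8 d=2 *, r--
l=0 r=8: -13+13=0 d=6, l++
l=1 r=8: -11+13=2 d=4, l++
l=2 r=8: -4+13=9 d=3, r--
l=2 r=7: -4+11=7 d=1 *, r--
l=2 r=6: -4+3=-1 d=7, l++
l=3 r=6: -2+3=1 d=5, l++
l=4 r=6: -1+3=2 d=4, l++
l=5 r=6: 2+3=5 d=1, l++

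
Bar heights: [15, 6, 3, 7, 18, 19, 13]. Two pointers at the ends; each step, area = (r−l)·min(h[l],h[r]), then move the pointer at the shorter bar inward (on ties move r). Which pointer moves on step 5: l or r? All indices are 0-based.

l

[0,6] min(15,13)*6=78 best=78 * → r--
[0,5] min(15,19)*5=75 best=78 → l++
[1,5] min(6,19)*4=24 best=78 → l++
[2,5] min(3,19)*3=9 best=78 → l++
[3,5] min(7,19)*2=14 best=78 → l++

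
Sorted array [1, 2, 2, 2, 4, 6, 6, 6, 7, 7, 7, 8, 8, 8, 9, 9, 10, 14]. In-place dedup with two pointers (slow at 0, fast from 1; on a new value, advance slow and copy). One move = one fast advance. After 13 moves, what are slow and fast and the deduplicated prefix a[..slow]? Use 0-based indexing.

slow=5, fast=14, prefix=[1, 2, 4, 6, 7, 8]

slow=0 fast=1: a[fast]=2≠a[slow]=1 write a[1]=2, slow++,fast++
slow=1 fast=2: a[fast]=2=a[slow] dup, fast++
slow=1 fast=3: a[fast]=2=a[slow] dup, fast++
slow=1 fast=4: a[fast]=4≠a[slow]=2 write a[2]=4, slow++,fast++
slow=2 fast=5: a[fast]=6≠a[slow]=4 write a[3]=6, slow++,fast++
slow=3 fast=6: a[fast]=6=a[slow] dup, fast++
slow=3 fast=7: a[fast]=6=a[slow] dup, fast++
slow=3 fast=8: a[fast]=7≠a[slow]=6 write a[4]=7, slow++,fast++
slow=4 fast=9: a[fast]=7=a[slow] dup, fast++
slow=4 fast=10: a[fast]=7=a[slow] dup, fast++
slow=4 fast=11: a[fast]=8≠a[slow]=7 write a[5]=8, slow++,fast++
slow=5 fast=12: a[fast]=8=a[slow] dup, fast++
slow=5 fast=13: a[fast]=8=a[slow] dup, fast++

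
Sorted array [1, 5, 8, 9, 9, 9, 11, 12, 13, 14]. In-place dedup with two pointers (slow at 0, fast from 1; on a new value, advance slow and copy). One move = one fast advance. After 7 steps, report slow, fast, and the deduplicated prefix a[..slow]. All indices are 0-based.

slow=5, fast=8, prefix=[1, 5, 8, 9, 11, 12]

(s=0,f=1) a[fast]=5≠a[slow]=1 write a[1]=5 → slow++,fast++
(s=1,f=2) a[fast]=8≠a[slow]=5 write a[2]=8 → slow++,fast++
(s=2,f=3) a[fast]=9≠a[slow]=8 write a[3]=9 → slow++,fast++
(s=3,f=4) a[fast]=9=a[slow] dup → fast++
(s=3,f=5) a[fast]=9=a[slow] dup → fast++
(s=3,f=6) a[fast]=11≠a[slow]=9 write a[4]=11 → slow++,fast++
(s=4,f=7) a[fast]=12≠a[slow]=11 write a[5]=12 → slow++,fast++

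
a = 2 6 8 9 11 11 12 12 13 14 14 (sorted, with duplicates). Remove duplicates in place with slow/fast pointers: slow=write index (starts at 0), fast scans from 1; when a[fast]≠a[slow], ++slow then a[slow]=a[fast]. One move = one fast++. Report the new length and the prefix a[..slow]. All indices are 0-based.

length 8; prefix = [2, 6, 8, 9, 11, 12, 13, 14]

slow=0 fast=1: a[fast]=6≠a[slow]=2 write a[1]=6, slow++,fast++
slow=1 fast=2: a[fast]=8≠a[slow]=6 write a[2]=8, slow++,fast++
slow=2 fast=3: a[fast]=9≠a[slow]=8 write a[3]=9, slow++,fast++
slow=3 fast=4: a[fast]=11≠a[slow]=9 write a[4]=11, slow++,fast++
slow=4 fast=5: a[fast]=11=a[slow] dup, fast++
slow=4 fast=6: a[fast]=12≠a[slow]=11 write a[5]=12, slow++,fast++
slow=5 fast=7: a[fast]=12=a[slow] dup, fast++
slow=5 fast=8: a[fast]=13≠a[slow]=12 write a[6]=13, slow++,fast++
slow=6 fast=9: a[fast]=14≠a[slow]=13 write a[7]=14, slow++,fast++
slow=7 fast=10: a[fast]=14=a[slow] dup, fast++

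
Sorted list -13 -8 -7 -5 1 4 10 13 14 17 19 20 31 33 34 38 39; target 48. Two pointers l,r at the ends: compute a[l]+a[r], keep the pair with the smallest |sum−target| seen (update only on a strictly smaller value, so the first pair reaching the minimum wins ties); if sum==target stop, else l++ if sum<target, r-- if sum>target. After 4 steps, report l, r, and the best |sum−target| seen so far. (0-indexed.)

l=0 r=16: -13+39=26 d=22 *, l++
l=1 r=16: -8+39=31 d=17 *, l++
l=2 r=16: -7+39=32 d=16 *, l++
l=3 r=16: -5+39=34 d=14 *, l++

l=4, r=16, best |Δ|=14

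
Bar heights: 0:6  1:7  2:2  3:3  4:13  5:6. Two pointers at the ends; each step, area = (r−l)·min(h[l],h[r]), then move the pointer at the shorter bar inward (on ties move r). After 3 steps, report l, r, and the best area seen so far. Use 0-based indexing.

[0,5] min(6,6)*5=30 best=30 * → r--
[0,4] min(6,13)*4=24 best=30 → l++
[1,4] min(7,13)*3=21 best=30 → l++

l=2, r=4, best area=30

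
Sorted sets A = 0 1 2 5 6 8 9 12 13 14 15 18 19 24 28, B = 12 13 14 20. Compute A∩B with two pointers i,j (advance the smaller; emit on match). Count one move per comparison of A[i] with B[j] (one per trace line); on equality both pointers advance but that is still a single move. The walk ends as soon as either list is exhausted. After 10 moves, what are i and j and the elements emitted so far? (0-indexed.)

[i=0,j=0] 0<12 → i++
[i=1,j=0] 1<12 → i++
[i=2,j=0] 2<12 → i++
[i=3,j=0] 5<12 → i++
[i=4,j=0] 6<12 → i++
[i=5,j=0] 8<12 → i++
[i=6,j=0] 9<12 → i++
[i=7,j=0] 12==12 emit → i++,j++
[i=8,j=1] 13==13 emit → i++,j++
[i=9,j=2] 14==14 emit → i++,j++

i=10, j=3, emitted=[12, 13, 14]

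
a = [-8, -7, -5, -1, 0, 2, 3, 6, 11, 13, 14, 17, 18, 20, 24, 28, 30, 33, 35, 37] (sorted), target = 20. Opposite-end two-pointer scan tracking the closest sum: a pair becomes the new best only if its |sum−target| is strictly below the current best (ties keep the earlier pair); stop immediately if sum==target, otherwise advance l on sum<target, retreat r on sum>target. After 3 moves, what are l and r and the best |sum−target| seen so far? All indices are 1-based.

[1,20] -8+37=29 d=9 * → r--
[1,19] -8+35=27 d=7 * → r--
[1,18] -8+33=25 d=5 * → r--

l=1, r=17, best |Δ|=5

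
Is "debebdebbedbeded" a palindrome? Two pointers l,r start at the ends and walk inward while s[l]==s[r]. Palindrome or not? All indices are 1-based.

[1,16] 'd'=='d' → l++,r--
[2,15] 'e'=='e' → l++,r--
[3,14] 'b'!='d' → stop

not a palindrome (mismatch at 3,14)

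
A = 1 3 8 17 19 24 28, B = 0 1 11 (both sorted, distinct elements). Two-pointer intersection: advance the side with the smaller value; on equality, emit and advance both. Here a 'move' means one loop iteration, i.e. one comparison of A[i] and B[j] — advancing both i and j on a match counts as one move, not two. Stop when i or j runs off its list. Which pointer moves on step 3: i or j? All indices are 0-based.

i

[i=0,j=0] 1>0 → j++
[i=0,j=1] 1==1 emit → i++,j++
[i=1,j=2] 3<11 → i++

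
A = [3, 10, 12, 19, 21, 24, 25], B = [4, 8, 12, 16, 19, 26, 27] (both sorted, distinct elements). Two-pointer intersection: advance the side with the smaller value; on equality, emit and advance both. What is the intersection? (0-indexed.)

[i=0,j=0] 3<4 → i++
[i=1,j=0] 10>4 → j++
[i=1,j=1] 10>8 → j++
[i=1,j=2] 10<12 → i++
[i=2,j=2] 12==12 emit → i++,j++
[i=3,j=3] 19>16 → j++
[i=3,j=4] 19==19 emit → i++,j++
[i=4,j=5] 21<26 → i++
[i=5,j=5] 24<26 → i++
[i=6,j=5] 25<26 → i++

intersection = [12, 19]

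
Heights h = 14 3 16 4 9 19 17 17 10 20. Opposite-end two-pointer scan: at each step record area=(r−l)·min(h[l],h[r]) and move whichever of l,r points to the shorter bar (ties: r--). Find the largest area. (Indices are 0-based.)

[0,9] min(14,20)*9=126 best=126 * → l++
[1,9] min(3,20)*8=24 best=126 → l++
[2,9] min(16,20)*7=112 best=126 → l++
[3,9] min(4,20)*6=24 best=126 → l++
[4,9] min(9,20)*5=45 best=126 → l++
[5,9] min(19,20)*4=76 best=126 → l++
[6,9] min(17,20)*3=51 best=126 → l++
[7,9] min(17,20)*2=34 best=126 → l++
[8,9] min(10,20)*1=10 best=126 → l++

max area = 126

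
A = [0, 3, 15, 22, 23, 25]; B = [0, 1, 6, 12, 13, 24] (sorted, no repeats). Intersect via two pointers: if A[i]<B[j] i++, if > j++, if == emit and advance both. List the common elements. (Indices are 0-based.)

[i=0,j=0] 0==0 emit → i++,j++
[i=1,j=1] 3>1 → j++
[i=1,j=2] 3<6 → i++
[i=2,j=2] 15>6 → j++
[i=2,j=3] 15>12 → j++
[i=2,j=4] 15>13 → j++
[i=2,j=5] 15<24 → i++
[i=3,j=5] 22<24 → i++
[i=4,j=5] 23<24 → i++
[i=5,j=5] 25>24 → j++

intersection = [0]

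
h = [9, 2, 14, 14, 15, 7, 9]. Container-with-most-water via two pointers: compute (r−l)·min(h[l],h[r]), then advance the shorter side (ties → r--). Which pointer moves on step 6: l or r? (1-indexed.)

l

[1,7] min(9,9)*6=54 best=54 * → r--
[1,6] min(9,7)*5=35 best=54 → r--
[1,5] min(9,15)*4=36 best=54 → l++
[2,5] min(2,15)*3=6 best=54 → l++
[3,5] min(14,15)*2=28 best=54 → l++
[4,5] min(14,15)*1=14 best=54 → l++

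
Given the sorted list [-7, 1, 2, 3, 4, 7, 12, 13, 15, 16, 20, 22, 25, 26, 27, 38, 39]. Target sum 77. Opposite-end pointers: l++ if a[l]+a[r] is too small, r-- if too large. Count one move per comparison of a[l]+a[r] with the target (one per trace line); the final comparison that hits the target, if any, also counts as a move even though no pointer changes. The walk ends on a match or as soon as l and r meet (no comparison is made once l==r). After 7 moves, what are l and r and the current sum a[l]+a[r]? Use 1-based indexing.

l=8, r=17, sum=52

l=1 r=17: -7+39=32 <77, l++
l=2 r=17: 1+39=40 <77, l++
l=3 r=17: 2+39=41 <77, l++
l=4 r=17: 3+39=42 <77, l++
l=5 r=17: 4+39=43 <77, l++
l=6 r=17: 7+39=46 <77, l++
l=7 r=17: 12+39=51 <77, l++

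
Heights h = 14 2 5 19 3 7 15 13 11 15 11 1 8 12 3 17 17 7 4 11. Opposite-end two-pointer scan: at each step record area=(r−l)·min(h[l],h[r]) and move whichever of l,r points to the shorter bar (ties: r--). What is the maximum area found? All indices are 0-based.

l=0 r=19: min(14,11)*19=209 best=209 *, r--
l=0 r=18: min(14,4)*18=72 best=209, r--
l=0 r=17: min(14,7)*17=119 best=209, r--
l=0 r=16: min(14,17)*16=224 best=224 *, l++
l=1 r=16: min(2,17)*15=30 best=224, l++
l=2 r=16: min(5,17)*14=70 best=224, l++
l=3 r=16: min(19,17)*13=221 best=224, r--
l=3 r=15: min(19,17)*12=204 best=224, r--
l=3 r=14: min(19,3)*11=33 best=224, r--
l=3 r=13: min(19,12)*10=120 best=224, r--
l=3 r=12: min(19,8)*9=72 best=224, r--
l=3 r=11: min(19,1)*8=8 best=224, r--
l=3 r=10: min(19,11)*7=77 best=224, r--
l=3 r=9: min(19,15)*6=90 best=224, r--
l=3 r=8: min(19,11)*5=55 best=224, r--
l=3 r=7: min(19,13)*4=52 best=224, r--
l=3 r=6: min(19,15)*3=45 best=224, r--
l=3 r=5: min(19,7)*2=14 best=224, r--
l=3 r=4: min(19,3)*1=3 best=224, r--

max area = 224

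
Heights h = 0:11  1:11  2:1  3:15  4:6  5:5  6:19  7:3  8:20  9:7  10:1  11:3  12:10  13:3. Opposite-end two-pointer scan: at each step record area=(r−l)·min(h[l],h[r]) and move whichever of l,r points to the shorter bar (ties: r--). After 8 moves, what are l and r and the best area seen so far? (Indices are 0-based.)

l=0 r=13: min(11,3)*13=39 best=39 *, r--
l=0 r=12: min(11,10)*12=120 best=120 *, r--
l=0 r=11: min(11,3)*11=33 best=120, r--
l=0 r=10: min(11,1)*10=10 best=120, r--
l=0 r=9: min(11,7)*9=63 best=120, r--
l=0 r=8: min(11,20)*8=88 best=120, l++
l=1 r=8: min(11,20)*7=77 best=120, l++
l=2 r=8: min(1,20)*6=6 best=120, l++

l=3, r=8, best area=120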